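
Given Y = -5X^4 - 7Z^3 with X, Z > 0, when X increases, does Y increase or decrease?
Y decreases

Taking the partial derivative:
∂Y/∂X = -20X^3

∂Y/∂X = -20X^3 < 0 (assuming positive values)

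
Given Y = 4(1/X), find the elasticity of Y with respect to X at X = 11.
Elasticity = -1

Elasticity = (dY/dX) · (X/Y)

dY/dX = -4/X²
At X = 11: dY/dX = -4/121, Y = 4/11

Elasticity = (-4/121) · (11 / (4/11)) = -1

Interpretation: for a small percentage change in X, the percentage change in Y is approximately -1.00 times as large.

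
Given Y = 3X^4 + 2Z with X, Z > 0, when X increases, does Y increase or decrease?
Y increases

Taking the partial derivative:
∂Y/∂X = 12X^3

∂Y/∂X = 12X^3 > 0 (assuming positive values)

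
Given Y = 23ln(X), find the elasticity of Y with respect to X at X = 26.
Elasticity = 1/ln(26) ≈ 0.3069

Elasticity = (dY/dX) · (X/Y)

dY/dX = 23/X
At X = 26: dY/dX = 23/26, Y = 23·ln(26)

Elasticity = (23/26) · (26 / (23·ln(26))) = 1/ln(26) ≈ 0.3069

Interpretation: for a small percentage change in X, the percentage change in Y is approximately 0.31 times as large.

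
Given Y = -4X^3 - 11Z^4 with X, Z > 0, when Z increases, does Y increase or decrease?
Y decreases

Taking the partial derivative:
∂Y/∂Z = -44Z^3

∂Y/∂Z = -44Z^3 < 0 (assuming positive values)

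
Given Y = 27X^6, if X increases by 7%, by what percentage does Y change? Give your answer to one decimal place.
50.1%

For Y = 27X^6:
If X → X(1 + 0.07)
Then Y → Y · (1 + 0.07)^6
     ≈ Y · 1.5007

Percentage change = ((1 + 0.07)^6 − 1) × 100% ≈ 50.1%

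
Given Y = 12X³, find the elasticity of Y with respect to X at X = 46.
Elasticity = 3

Elasticity = (dY/dX) · (X/Y)

dY/dX = 36·X²
At X = 46: dY/dX = 76176, Y = 1168032

Elasticity = 76176 · (46 / 1168032) = 3

Interpretation: for a small percentage change in X, the percentage change in Y is approximately 3.00 times as large.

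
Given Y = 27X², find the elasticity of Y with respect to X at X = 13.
Elasticity = 2

Elasticity = (dY/dX) · (X/Y)

dY/dX = 54·X
At X = 13: dY/dX = 702, Y = 4563

Elasticity = 702 · (13 / 4563) = 2

Interpretation: for a small percentage change in X, the percentage change in Y is approximately 2.00 times as large.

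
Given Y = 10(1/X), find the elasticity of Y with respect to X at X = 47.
Elasticity = -1

Elasticity = (dY/dX) · (X/Y)

dY/dX = -10/X²
At X = 47: dY/dX = -10/2209, Y = 10/47

Elasticity = (-10/2209) · (47 / (10/47)) = -1

Interpretation: for a small percentage change in X, the percentage change in Y is approximately -1.00 times as large.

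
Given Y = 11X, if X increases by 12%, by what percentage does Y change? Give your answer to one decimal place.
12.0%

For Y = 11X:
If X → X(1 + 0.12)
Then Y → Y · (1 + 0.12)^1
     = Y · 1.1200

Percentage change = ((1 + 0.12)^1 − 1) × 100% = 12.0%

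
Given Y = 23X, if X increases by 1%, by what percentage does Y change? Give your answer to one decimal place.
1.0%

For Y = 23X:
If X → X(1 + 0.01)
Then Y → Y · (1 + 0.01)^1
     = Y · 1.0100

Percentage change = ((1 + 0.01)^1 − 1) × 100% = 1.0%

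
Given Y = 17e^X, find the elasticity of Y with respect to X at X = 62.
Elasticity = 62

Elasticity = (dY/dX) · (X/Y)

dY/dX = 17·e^X
At X = 62: dY/dX = 17·e^62, Y = 17·e^62

Elasticity = (17·e^62) · (62 / (17·e^62)) = 62

Interpretation: for a small percentage change in X, the percentage change in Y is approximately 62.00 times as large.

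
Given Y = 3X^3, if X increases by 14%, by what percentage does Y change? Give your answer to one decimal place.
48.2%

For Y = 3X^3:
If X → X(1 + 0.14)
Then Y → Y · (1 + 0.14)^3
     ≈ Y · 1.4815

Percentage change = ((1 + 0.14)^3 − 1) × 100% ≈ 48.2%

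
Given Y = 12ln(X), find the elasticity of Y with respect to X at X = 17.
Elasticity = 1/ln(17) ≈ 0.3530

Elasticity = (dY/dX) · (X/Y)

dY/dX = 12/X
At X = 17: dY/dX = 12/17, Y = 12·ln(17)

Elasticity = (12/17) · (17 / (12·ln(17))) = 1/ln(17) ≈ 0.3530

Interpretation: for a small percentage change in X, the percentage change in Y is approximately 0.35 times as large.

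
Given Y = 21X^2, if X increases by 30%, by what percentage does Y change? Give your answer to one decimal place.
69.0%

For Y = 21X^2:
If X → X(1 + 0.3)
Then Y → Y · (1 + 0.3)^2
     = Y · 1.6900

Percentage change = ((1 + 0.3)^2 − 1) × 100% = 69.0%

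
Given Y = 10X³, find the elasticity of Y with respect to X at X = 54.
Elasticity = 3

Elasticity = (dY/dX) · (X/Y)

dY/dX = 30·X²
At X = 54: dY/dX = 87480, Y = 1574640

Elasticity = 87480 · (54 / 1574640) = 3

Interpretation: for a small percentage change in X, the percentage change in Y is approximately 3.00 times as large.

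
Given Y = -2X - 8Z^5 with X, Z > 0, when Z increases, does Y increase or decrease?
Y decreases

Taking the partial derivative:
∂Y/∂Z = -40Z^4

∂Y/∂Z = -40Z^4 < 0 (assuming positive values)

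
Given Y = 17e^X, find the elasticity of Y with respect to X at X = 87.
Elasticity = 87

Elasticity = (dY/dX) · (X/Y)

dY/dX = 17·e^X
At X = 87: dY/dX = 17·e^87, Y = 17·e^87

Elasticity = (17·e^87) · (87 / (17·e^87)) = 87

Interpretation: for a small percentage change in X, the percentage change in Y is approximately 87.00 times as large.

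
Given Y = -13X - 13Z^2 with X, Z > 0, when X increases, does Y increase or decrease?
Y decreases

Taking the partial derivative:
∂Y/∂X = -13

∂Y/∂X = -13 < 0 (assuming positive values)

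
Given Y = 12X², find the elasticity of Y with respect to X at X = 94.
Elasticity = 2

Elasticity = (dY/dX) · (X/Y)

dY/dX = 24·X
At X = 94: dY/dX = 2256, Y = 106032

Elasticity = 2256 · (94 / 106032) = 2

Interpretation: for a small percentage change in X, the percentage change in Y is approximately 2.00 times as large.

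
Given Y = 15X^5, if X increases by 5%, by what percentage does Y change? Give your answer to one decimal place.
27.6%

For Y = 15X^5:
If X → X(1 + 0.05)
Then Y → Y · (1 + 0.05)^5
     ≈ Y · 1.2763

Percentage change = ((1 + 0.05)^5 − 1) × 100% ≈ 27.6%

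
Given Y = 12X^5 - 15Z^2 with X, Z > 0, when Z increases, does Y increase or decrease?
Y decreases

Taking the partial derivative:
∂Y/∂Z = -30Z

∂Y/∂Z = -30Z < 0 (assuming positive values)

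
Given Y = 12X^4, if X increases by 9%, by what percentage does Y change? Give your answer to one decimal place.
41.2%

For Y = 12X^4:
If X → X(1 + 0.09)
Then Y → Y · (1 + 0.09)^4
     ≈ Y · 1.4116

Percentage change = ((1 + 0.09)^4 − 1) × 100% ≈ 41.2%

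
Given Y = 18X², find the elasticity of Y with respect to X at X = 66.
Elasticity = 2

Elasticity = (dY/dX) · (X/Y)

dY/dX = 36·X
At X = 66: dY/dX = 2376, Y = 78408

Elasticity = 2376 · (66 / 78408) = 2

Interpretation: for a small percentage change in X, the percentage change in Y is approximately 2.00 times as large.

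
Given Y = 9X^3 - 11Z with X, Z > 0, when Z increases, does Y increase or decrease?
Y decreases

Taking the partial derivative:
∂Y/∂Z = -11

∂Y/∂Z = -11 < 0 (assuming positive values)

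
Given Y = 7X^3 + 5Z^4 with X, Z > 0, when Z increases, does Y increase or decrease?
Y increases

Taking the partial derivative:
∂Y/∂Z = 20Z^3

∂Y/∂Z = 20Z^3 > 0 (assuming positive values)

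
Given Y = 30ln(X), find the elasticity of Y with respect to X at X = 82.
Elasticity = 1/ln(82) ≈ 0.2269

Elasticity = (dY/dX) · (X/Y)

dY/dX = 30/X
At X = 82: dY/dX = 15/41, Y = 30·ln(82)

Elasticity = (15/41) · (82 / (30·ln(82))) = 1/ln(82) ≈ 0.2269

Interpretation: for a small percentage change in X, the percentage change in Y is approximately 0.23 times as large.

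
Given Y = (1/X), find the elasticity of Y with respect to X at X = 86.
Elasticity = -1

Elasticity = (dY/dX) · (X/Y)

dY/dX = -1/X²
At X = 86: dY/dX = -1/7396, Y = 1/86

Elasticity = (-1/7396) · (86 / (1/86)) = -1

Interpretation: for a small percentage change in X, the percentage change in Y is approximately -1.00 times as large.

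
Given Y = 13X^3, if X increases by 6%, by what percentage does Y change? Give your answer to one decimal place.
19.1%

For Y = 13X^3:
If X → X(1 + 0.06)
Then Y → Y · (1 + 0.06)^3
     ≈ Y · 1.1910

Percentage change = ((1 + 0.06)^3 − 1) × 100% ≈ 19.1%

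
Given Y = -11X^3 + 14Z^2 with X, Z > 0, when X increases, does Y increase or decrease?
Y decreases

Taking the partial derivative:
∂Y/∂X = -33X^2

∂Y/∂X = -33X^2 < 0 (assuming positive values)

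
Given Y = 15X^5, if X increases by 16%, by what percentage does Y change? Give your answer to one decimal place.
110.0%

For Y = 15X^5:
If X → X(1 + 0.16)
Then Y → Y · (1 + 0.16)^5
     ≈ Y · 2.1003

Percentage change = ((1 + 0.16)^5 − 1) × 100% ≈ 110.0%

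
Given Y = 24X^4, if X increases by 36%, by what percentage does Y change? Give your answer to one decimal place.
242.1%

For Y = 24X^4:
If X → X(1 + 0.36)
Then Y → Y · (1 + 0.36)^4
     ≈ Y · 3.4210

Percentage change = ((1 + 0.36)^4 − 1) × 100% ≈ 242.1%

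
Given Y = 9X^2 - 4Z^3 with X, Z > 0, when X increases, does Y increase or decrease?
Y increases

Taking the partial derivative:
∂Y/∂X = 18X

∂Y/∂X = 18X > 0 (assuming positive values)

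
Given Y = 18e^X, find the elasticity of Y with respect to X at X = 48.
Elasticity = 48

Elasticity = (dY/dX) · (X/Y)

dY/dX = 18·e^X
At X = 48: dY/dX = 18·e^48, Y = 18·e^48

Elasticity = (18·e^48) · (48 / (18·e^48)) = 48

Interpretation: for a small percentage change in X, the percentage change in Y is approximately 48.00 times as large.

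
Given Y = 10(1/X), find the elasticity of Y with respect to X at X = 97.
Elasticity = -1

Elasticity = (dY/dX) · (X/Y)

dY/dX = -10/X²
At X = 97: dY/dX = -10/9409, Y = 10/97

Elasticity = (-10/9409) · (97 / (10/97)) = -1

Interpretation: for a small percentage change in X, the percentage change in Y is approximately -1.00 times as large.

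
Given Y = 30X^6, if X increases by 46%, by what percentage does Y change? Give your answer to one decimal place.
868.5%

For Y = 30X^6:
If X → X(1 + 0.46)
Then Y → Y · (1 + 0.46)^6
     ≈ Y · 9.6854

Percentage change = ((1 + 0.46)^6 − 1) × 100% ≈ 868.5%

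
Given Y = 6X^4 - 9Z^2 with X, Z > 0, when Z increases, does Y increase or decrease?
Y decreases

Taking the partial derivative:
∂Y/∂Z = -18Z

∂Y/∂Z = -18Z < 0 (assuming positive values)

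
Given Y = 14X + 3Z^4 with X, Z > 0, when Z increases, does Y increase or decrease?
Y increases

Taking the partial derivative:
∂Y/∂Z = 12Z^3

∂Y/∂Z = 12Z^3 > 0 (assuming positive values)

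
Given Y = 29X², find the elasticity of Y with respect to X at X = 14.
Elasticity = 2

Elasticity = (dY/dX) · (X/Y)

dY/dX = 58·X
At X = 14: dY/dX = 812, Y = 5684

Elasticity = 812 · (14 / 5684) = 2

Interpretation: for a small percentage change in X, the percentage change in Y is approximately 2.00 times as large.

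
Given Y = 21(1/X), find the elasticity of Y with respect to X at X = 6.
Elasticity = -1

Elasticity = (dY/dX) · (X/Y)

dY/dX = -21/X²
At X = 6: dY/dX = -7/12, Y = 7/2

Elasticity = (-7/12) · (6 / (7/2)) = -1

Interpretation: for a small percentage change in X, the percentage change in Y is approximately -1.00 times as large.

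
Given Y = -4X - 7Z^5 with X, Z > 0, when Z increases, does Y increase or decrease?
Y decreases

Taking the partial derivative:
∂Y/∂Z = -35Z^4

∂Y/∂Z = -35Z^4 < 0 (assuming positive values)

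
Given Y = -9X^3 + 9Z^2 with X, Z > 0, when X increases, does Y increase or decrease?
Y decreases

Taking the partial derivative:
∂Y/∂X = -27X^2

∂Y/∂X = -27X^2 < 0 (assuming positive values)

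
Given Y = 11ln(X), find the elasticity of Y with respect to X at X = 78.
Elasticity = 1/ln(78) ≈ 0.2295

Elasticity = (dY/dX) · (X/Y)

dY/dX = 11/X
At X = 78: dY/dX = 11/78, Y = 11·ln(78)

Elasticity = (11/78) · (78 / (11·ln(78))) = 1/ln(78) ≈ 0.2295

Interpretation: for a small percentage change in X, the percentage change in Y is approximately 0.23 times as large.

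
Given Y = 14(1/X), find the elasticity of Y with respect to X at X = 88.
Elasticity = -1

Elasticity = (dY/dX) · (X/Y)

dY/dX = -14/X²
At X = 88: dY/dX = -7/3872, Y = 7/44

Elasticity = (-7/3872) · (88 / (7/44)) = -1

Interpretation: for a small percentage change in X, the percentage change in Y is approximately -1.00 times as large.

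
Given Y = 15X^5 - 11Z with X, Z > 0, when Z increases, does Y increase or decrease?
Y decreases

Taking the partial derivative:
∂Y/∂Z = -11

∂Y/∂Z = -11 < 0 (assuming positive values)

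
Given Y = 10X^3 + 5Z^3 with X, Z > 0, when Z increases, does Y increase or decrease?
Y increases

Taking the partial derivative:
∂Y/∂Z = 15Z^2

∂Y/∂Z = 15Z^2 > 0 (assuming positive values)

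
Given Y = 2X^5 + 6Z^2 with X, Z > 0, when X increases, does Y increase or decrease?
Y increases

Taking the partial derivative:
∂Y/∂X = 10X^4

∂Y/∂X = 10X^4 > 0 (assuming positive values)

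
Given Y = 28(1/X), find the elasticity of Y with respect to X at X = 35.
Elasticity = -1

Elasticity = (dY/dX) · (X/Y)

dY/dX = -28/X²
At X = 35: dY/dX = -4/175, Y = 4/5

Elasticity = (-4/175) · (35 / (4/5)) = -1

Interpretation: for a small percentage change in X, the percentage change in Y is approximately -1.00 times as large.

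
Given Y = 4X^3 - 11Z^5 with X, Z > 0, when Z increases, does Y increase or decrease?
Y decreases

Taking the partial derivative:
∂Y/∂Z = -55Z^4

∂Y/∂Z = -55Z^4 < 0 (assuming positive values)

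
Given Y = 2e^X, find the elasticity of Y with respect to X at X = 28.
Elasticity = 28

Elasticity = (dY/dX) · (X/Y)

dY/dX = 2·e^X
At X = 28: dY/dX = 2·e^28, Y = 2·e^28

Elasticity = (2·e^28) · (28 / (2·e^28)) = 28

Interpretation: for a small percentage change in X, the percentage change in Y is approximately 28.00 times as large.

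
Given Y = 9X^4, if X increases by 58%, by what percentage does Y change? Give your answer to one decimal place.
523.2%

For Y = 9X^4:
If X → X(1 + 0.58)
Then Y → Y · (1 + 0.58)^4
     ≈ Y · 6.2320

Percentage change = ((1 + 0.58)^4 − 1) × 100% ≈ 523.2%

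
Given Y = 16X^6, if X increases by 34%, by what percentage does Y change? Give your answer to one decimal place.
478.9%

For Y = 16X^6:
If X → X(1 + 0.34)
Then Y → Y · (1 + 0.34)^6
     ≈ Y · 5.7893

Percentage change = ((1 + 0.34)^6 − 1) × 100% ≈ 478.9%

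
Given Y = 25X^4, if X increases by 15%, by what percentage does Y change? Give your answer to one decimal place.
74.9%

For Y = 25X^4:
If X → X(1 + 0.15)
Then Y → Y · (1 + 0.15)^4
     ≈ Y · 1.7490

Percentage change = ((1 + 0.15)^4 − 1) × 100% ≈ 74.9%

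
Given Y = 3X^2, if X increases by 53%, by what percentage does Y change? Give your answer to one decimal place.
134.1%

For Y = 3X^2:
If X → X(1 + 0.53)
Then Y → Y · (1 + 0.53)^2
     = Y · 2.3409

Percentage change = ((1 + 0.53)^2 − 1) × 100% ≈ 134.1%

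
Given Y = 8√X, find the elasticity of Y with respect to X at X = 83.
Elasticity = 1/2

Elasticity = (dY/dX) · (X/Y)

dY/dX = 4/√X
At X = 83: dY/dX = 4·√83/83, Y = 8·√83

Elasticity = (4·√83/83) · (83 / (8·√83)) = 1/2

Interpretation: for a small percentage change in X, the percentage change in Y is approximately 0.50 times as large.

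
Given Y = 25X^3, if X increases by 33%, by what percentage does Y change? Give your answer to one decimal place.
135.3%

For Y = 25X^3:
If X → X(1 + 0.33)
Then Y → Y · (1 + 0.33)^3
     ≈ Y · 2.3526

Percentage change = ((1 + 0.33)^3 − 1) × 100% ≈ 135.3%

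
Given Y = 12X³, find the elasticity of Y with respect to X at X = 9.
Elasticity = 3

Elasticity = (dY/dX) · (X/Y)

dY/dX = 36·X²
At X = 9: dY/dX = 2916, Y = 8748

Elasticity = 2916 · (9 / 8748) = 3

Interpretation: for a small percentage change in X, the percentage change in Y is approximately 3.00 times as large.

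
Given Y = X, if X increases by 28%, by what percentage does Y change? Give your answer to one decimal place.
28.0%

For Y = X:
If X → X(1 + 0.28)
Then Y → Y · (1 + 0.28)^1
     = Y · 1.2800

Percentage change = ((1 + 0.28)^1 − 1) × 100% = 28.0%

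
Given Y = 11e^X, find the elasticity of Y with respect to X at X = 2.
Elasticity = 2

Elasticity = (dY/dX) · (X/Y)

dY/dX = 11·e^X
At X = 2: dY/dX = 11·e^2, Y = 11·e^2

Elasticity = (11·e^2) · (2 / (11·e^2)) = 2

Interpretation: for a small percentage change in X, the percentage change in Y is approximately 2.00 times as large.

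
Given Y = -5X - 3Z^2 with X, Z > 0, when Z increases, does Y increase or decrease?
Y decreases

Taking the partial derivative:
∂Y/∂Z = -6Z

∂Y/∂Z = -6Z < 0 (assuming positive values)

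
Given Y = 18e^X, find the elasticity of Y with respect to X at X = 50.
Elasticity = 50

Elasticity = (dY/dX) · (X/Y)

dY/dX = 18·e^X
At X = 50: dY/dX = 18·e^50, Y = 18·e^50

Elasticity = (18·e^50) · (50 / (18·e^50)) = 50

Interpretation: for a small percentage change in X, the percentage change in Y is approximately 50.00 times as large.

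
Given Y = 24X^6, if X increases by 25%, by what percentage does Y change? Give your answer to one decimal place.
281.5%

For Y = 24X^6:
If X → X(1 + 0.25)
Then Y → Y · (1 + 0.25)^6
     ≈ Y · 3.8147

Percentage change = ((1 + 0.25)^6 − 1) × 100% ≈ 281.5%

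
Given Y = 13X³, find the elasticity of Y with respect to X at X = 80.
Elasticity = 3

Elasticity = (dY/dX) · (X/Y)

dY/dX = 39·X²
At X = 80: dY/dX = 249600, Y = 6656000

Elasticity = 249600 · (80 / 6656000) = 3

Interpretation: for a small percentage change in X, the percentage change in Y is approximately 3.00 times as large.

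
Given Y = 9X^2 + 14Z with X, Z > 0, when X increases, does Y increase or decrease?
Y increases

Taking the partial derivative:
∂Y/∂X = 18X

∂Y/∂X = 18X > 0 (assuming positive values)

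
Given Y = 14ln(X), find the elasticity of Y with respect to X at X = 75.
Elasticity = 1/ln(75) ≈ 0.2316

Elasticity = (dY/dX) · (X/Y)

dY/dX = 14/X
At X = 75: dY/dX = 14/75, Y = 14·ln(75)

Elasticity = (14/75) · (75 / (14·ln(75))) = 1/ln(75) ≈ 0.2316

Interpretation: for a small percentage change in X, the percentage change in Y is approximately 0.23 times as large.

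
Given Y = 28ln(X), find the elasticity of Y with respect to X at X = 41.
Elasticity = 1/ln(41) ≈ 0.2693

Elasticity = (dY/dX) · (X/Y)

dY/dX = 28/X
At X = 41: dY/dX = 28/41, Y = 28·ln(41)

Elasticity = (28/41) · (41 / (28·ln(41))) = 1/ln(41) ≈ 0.2693

Interpretation: for a small percentage change in X, the percentage change in Y is approximately 0.27 times as large.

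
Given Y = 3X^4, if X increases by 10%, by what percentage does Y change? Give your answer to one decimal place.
46.4%

For Y = 3X^4:
If X → X(1 + 0.1)
Then Y → Y · (1 + 0.1)^4
     = Y · 1.4641

Percentage change = ((1 + 0.1)^4 − 1) × 100% ≈ 46.4%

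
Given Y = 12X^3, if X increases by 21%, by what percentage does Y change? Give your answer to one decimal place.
77.2%

For Y = 12X^3:
If X → X(1 + 0.21)
Then Y → Y · (1 + 0.21)^3
     ≈ Y · 1.7716

Percentage change = ((1 + 0.21)^3 − 1) × 100% ≈ 77.2%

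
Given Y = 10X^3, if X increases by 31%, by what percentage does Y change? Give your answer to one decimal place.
124.8%

For Y = 10X^3:
If X → X(1 + 0.31)
Then Y → Y · (1 + 0.31)^3
     ≈ Y · 2.2481

Percentage change = ((1 + 0.31)^3 − 1) × 100% ≈ 124.8%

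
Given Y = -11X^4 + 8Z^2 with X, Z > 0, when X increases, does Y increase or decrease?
Y decreases

Taking the partial derivative:
∂Y/∂X = -44X^3

∂Y/∂X = -44X^3 < 0 (assuming positive values)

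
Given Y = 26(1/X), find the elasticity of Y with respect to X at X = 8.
Elasticity = -1

Elasticity = (dY/dX) · (X/Y)

dY/dX = -26/X²
At X = 8: dY/dX = -13/32, Y = 13/4

Elasticity = (-13/32) · (8 / (13/4)) = -1

Interpretation: for a small percentage change in X, the percentage change in Y is approximately -1.00 times as large.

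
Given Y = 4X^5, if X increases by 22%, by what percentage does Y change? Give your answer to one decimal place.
170.3%

For Y = 4X^5:
If X → X(1 + 0.22)
Then Y → Y · (1 + 0.22)^5
     ≈ Y · 2.7027

Percentage change = ((1 + 0.22)^5 − 1) × 100% ≈ 170.3%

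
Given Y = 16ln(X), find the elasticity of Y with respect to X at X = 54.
Elasticity = 1/ln(54) ≈ 0.2507

Elasticity = (dY/dX) · (X/Y)

dY/dX = 16/X
At X = 54: dY/dX = 8/27, Y = 16·ln(54)

Elasticity = (8/27) · (54 / (16·ln(54))) = 1/ln(54) ≈ 0.2507

Interpretation: for a small percentage change in X, the percentage change in Y is approximately 0.25 times as large.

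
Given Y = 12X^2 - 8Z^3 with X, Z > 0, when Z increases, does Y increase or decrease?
Y decreases

Taking the partial derivative:
∂Y/∂Z = -24Z^2

∂Y/∂Z = -24Z^2 < 0 (assuming positive values)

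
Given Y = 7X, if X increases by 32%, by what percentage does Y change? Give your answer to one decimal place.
32.0%

For Y = 7X:
If X → X(1 + 0.32)
Then Y → Y · (1 + 0.32)^1
     = Y · 1.3200

Percentage change = ((1 + 0.32)^1 − 1) × 100% = 32.0%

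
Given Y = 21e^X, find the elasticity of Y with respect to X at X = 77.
Elasticity = 77

Elasticity = (dY/dX) · (X/Y)

dY/dX = 21·e^X
At X = 77: dY/dX = 21·e^77, Y = 21·e^77

Elasticity = (21·e^77) · (77 / (21·e^77)) = 77

Interpretation: for a small percentage change in X, the percentage change in Y is approximately 77.00 times as large.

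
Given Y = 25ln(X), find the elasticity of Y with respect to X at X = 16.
Elasticity = 1/ln(16) ≈ 0.3607

Elasticity = (dY/dX) · (X/Y)

dY/dX = 25/X
At X = 16: dY/dX = 25/16, Y = 25·ln(16)

Elasticity = (25/16) · (16 / (25·ln(16))) = 1/ln(16) ≈ 0.3607

Interpretation: for a small percentage change in X, the percentage change in Y is approximately 0.36 times as large.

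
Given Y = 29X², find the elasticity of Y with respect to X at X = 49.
Elasticity = 2

Elasticity = (dY/dX) · (X/Y)

dY/dX = 58·X
At X = 49: dY/dX = 2842, Y = 69629

Elasticity = 2842 · (49 / 69629) = 2

Interpretation: for a small percentage change in X, the percentage change in Y is approximately 2.00 times as large.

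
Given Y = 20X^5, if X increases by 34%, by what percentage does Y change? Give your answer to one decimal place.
332.0%

For Y = 20X^5:
If X → X(1 + 0.34)
Then Y → Y · (1 + 0.34)^5
     ≈ Y · 4.3204

Percentage change = ((1 + 0.34)^5 − 1) × 100% ≈ 332.0%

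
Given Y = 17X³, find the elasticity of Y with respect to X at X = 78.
Elasticity = 3

Elasticity = (dY/dX) · (X/Y)

dY/dX = 51·X²
At X = 78: dY/dX = 310284, Y = 8067384

Elasticity = 310284 · (78 / 8067384) = 3

Interpretation: for a small percentage change in X, the percentage change in Y is approximately 3.00 times as large.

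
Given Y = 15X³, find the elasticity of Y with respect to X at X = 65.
Elasticity = 3

Elasticity = (dY/dX) · (X/Y)

dY/dX = 45·X²
At X = 65: dY/dX = 190125, Y = 4119375

Elasticity = 190125 · (65 / 4119375) = 3

Interpretation: for a small percentage change in X, the percentage change in Y is approximately 3.00 times as large.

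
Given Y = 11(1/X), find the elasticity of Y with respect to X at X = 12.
Elasticity = -1

Elasticity = (dY/dX) · (X/Y)

dY/dX = -11/X²
At X = 12: dY/dX = -11/144, Y = 11/12

Elasticity = (-11/144) · (12 / (11/12)) = -1

Interpretation: for a small percentage change in X, the percentage change in Y is approximately -1.00 times as large.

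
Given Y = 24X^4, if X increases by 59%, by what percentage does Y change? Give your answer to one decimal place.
539.1%

For Y = 24X^4:
If X → X(1 + 0.59)
Then Y → Y · (1 + 0.59)^4
     ≈ Y · 6.3913

Percentage change = ((1 + 0.59)^4 − 1) × 100% ≈ 539.1%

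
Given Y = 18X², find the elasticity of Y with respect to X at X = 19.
Elasticity = 2

Elasticity = (dY/dX) · (X/Y)

dY/dX = 36·X
At X = 19: dY/dX = 684, Y = 6498

Elasticity = 684 · (19 / 6498) = 2

Interpretation: for a small percentage change in X, the percentage change in Y is approximately 2.00 times as large.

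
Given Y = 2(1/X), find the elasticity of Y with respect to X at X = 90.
Elasticity = -1

Elasticity = (dY/dX) · (X/Y)

dY/dX = -2/X²
At X = 90: dY/dX = -1/4050, Y = 1/45

Elasticity = (-1/4050) · (90 / (1/45)) = -1

Interpretation: for a small percentage change in X, the percentage change in Y is approximately -1.00 times as large.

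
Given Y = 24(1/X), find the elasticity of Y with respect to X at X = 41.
Elasticity = -1

Elasticity = (dY/dX) · (X/Y)

dY/dX = -24/X²
At X = 41: dY/dX = -24/1681, Y = 24/41

Elasticity = (-24/1681) · (41 / (24/41)) = -1

Interpretation: for a small percentage change in X, the percentage change in Y is approximately -1.00 times as large.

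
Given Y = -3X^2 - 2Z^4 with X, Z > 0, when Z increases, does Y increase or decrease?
Y decreases

Taking the partial derivative:
∂Y/∂Z = -8Z^3

∂Y/∂Z = -8Z^3 < 0 (assuming positive values)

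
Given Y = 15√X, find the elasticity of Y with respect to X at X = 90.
Elasticity = 1/2

Elasticity = (dY/dX) · (X/Y)

dY/dX = 15/(2·√X)
At X = 90: dY/dX = √10/4, Y = 45·√10

Elasticity = (√10/4) · (90 / (45·√10)) = 1/2

Interpretation: for a small percentage change in X, the percentage change in Y is approximately 0.50 times as large.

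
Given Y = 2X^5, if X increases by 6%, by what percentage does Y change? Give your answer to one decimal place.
33.8%

For Y = 2X^5:
If X → X(1 + 0.06)
Then Y → Y · (1 + 0.06)^5
     ≈ Y · 1.3382

Percentage change = ((1 + 0.06)^5 − 1) × 100% ≈ 33.8%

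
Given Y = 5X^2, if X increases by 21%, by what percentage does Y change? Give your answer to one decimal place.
46.4%

For Y = 5X^2:
If X → X(1 + 0.21)
Then Y → Y · (1 + 0.21)^2
     = Y · 1.4641

Percentage change = ((1 + 0.21)^2 − 1) × 100% ≈ 46.4%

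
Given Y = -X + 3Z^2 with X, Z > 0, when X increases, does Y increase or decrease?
Y decreases

Taking the partial derivative:
∂Y/∂X = -1

∂Y/∂X = -1 < 0 (assuming positive values)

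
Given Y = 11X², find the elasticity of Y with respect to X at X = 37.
Elasticity = 2

Elasticity = (dY/dX) · (X/Y)

dY/dX = 22·X
At X = 37: dY/dX = 814, Y = 15059

Elasticity = 814 · (37 / 15059) = 2

Interpretation: for a small percentage change in X, the percentage change in Y is approximately 2.00 times as large.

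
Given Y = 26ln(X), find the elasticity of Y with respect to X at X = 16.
Elasticity = 1/ln(16) ≈ 0.3607

Elasticity = (dY/dX) · (X/Y)

dY/dX = 26/X
At X = 16: dY/dX = 13/8, Y = 26·ln(16)

Elasticity = (13/8) · (16 / (26·ln(16))) = 1/ln(16) ≈ 0.3607

Interpretation: for a small percentage change in X, the percentage change in Y is approximately 0.36 times as large.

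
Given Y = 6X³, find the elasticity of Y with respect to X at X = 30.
Elasticity = 3

Elasticity = (dY/dX) · (X/Y)

dY/dX = 18·X²
At X = 30: dY/dX = 16200, Y = 162000

Elasticity = 16200 · (30 / 162000) = 3

Interpretation: for a small percentage change in X, the percentage change in Y is approximately 3.00 times as large.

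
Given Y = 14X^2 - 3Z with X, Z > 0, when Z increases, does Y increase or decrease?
Y decreases

Taking the partial derivative:
∂Y/∂Z = -3

∂Y/∂Z = -3 < 0 (assuming positive values)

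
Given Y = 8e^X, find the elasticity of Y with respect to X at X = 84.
Elasticity = 84

Elasticity = (dY/dX) · (X/Y)

dY/dX = 8·e^X
At X = 84: dY/dX = 8·e^84, Y = 8·e^84

Elasticity = (8·e^84) · (84 / (8·e^84)) = 84

Interpretation: for a small percentage change in X, the percentage change in Y is approximately 84.00 times as large.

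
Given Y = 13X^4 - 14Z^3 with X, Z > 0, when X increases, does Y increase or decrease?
Y increases

Taking the partial derivative:
∂Y/∂X = 52X^3

∂Y/∂X = 52X^3 > 0 (assuming positive values)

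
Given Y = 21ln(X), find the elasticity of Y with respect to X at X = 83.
Elasticity = 1/ln(83) ≈ 0.2263

Elasticity = (dY/dX) · (X/Y)

dY/dX = 21/X
At X = 83: dY/dX = 21/83, Y = 21·ln(83)

Elasticity = (21/83) · (83 / (21·ln(83))) = 1/ln(83) ≈ 0.2263

Interpretation: for a small percentage change in X, the percentage change in Y is approximately 0.23 times as large.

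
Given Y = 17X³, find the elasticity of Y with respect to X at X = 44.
Elasticity = 3

Elasticity = (dY/dX) · (X/Y)

dY/dX = 51·X²
At X = 44: dY/dX = 98736, Y = 1448128

Elasticity = 98736 · (44 / 1448128) = 3

Interpretation: for a small percentage change in X, the percentage change in Y is approximately 3.00 times as large.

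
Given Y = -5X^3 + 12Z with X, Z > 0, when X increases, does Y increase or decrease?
Y decreases

Taking the partial derivative:
∂Y/∂X = -15X^2

∂Y/∂X = -15X^2 < 0 (assuming positive values)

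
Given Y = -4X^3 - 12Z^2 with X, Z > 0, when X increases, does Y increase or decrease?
Y decreases

Taking the partial derivative:
∂Y/∂X = -12X^2

∂Y/∂X = -12X^2 < 0 (assuming positive values)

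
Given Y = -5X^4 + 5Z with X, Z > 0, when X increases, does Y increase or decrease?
Y decreases

Taking the partial derivative:
∂Y/∂X = -20X^3

∂Y/∂X = -20X^3 < 0 (assuming positive values)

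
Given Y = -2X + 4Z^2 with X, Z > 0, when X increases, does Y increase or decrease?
Y decreases

Taking the partial derivative:
∂Y/∂X = -2

∂Y/∂X = -2 < 0 (assuming positive values)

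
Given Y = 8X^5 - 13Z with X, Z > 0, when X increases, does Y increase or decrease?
Y increases

Taking the partial derivative:
∂Y/∂X = 40X^4

∂Y/∂X = 40X^4 > 0 (assuming positive values)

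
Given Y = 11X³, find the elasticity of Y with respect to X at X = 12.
Elasticity = 3

Elasticity = (dY/dX) · (X/Y)

dY/dX = 33·X²
At X = 12: dY/dX = 4752, Y = 19008

Elasticity = 4752 · (12 / 19008) = 3

Interpretation: for a small percentage change in X, the percentage change in Y is approximately 3.00 times as large.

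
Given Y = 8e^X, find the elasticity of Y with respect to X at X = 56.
Elasticity = 56

Elasticity = (dY/dX) · (X/Y)

dY/dX = 8·e^X
At X = 56: dY/dX = 8·e^56, Y = 8·e^56

Elasticity = (8·e^56) · (56 / (8·e^56)) = 56

Interpretation: for a small percentage change in X, the percentage change in Y is approximately 56.00 times as large.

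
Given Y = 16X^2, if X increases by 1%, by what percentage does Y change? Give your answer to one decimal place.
2.0%

For Y = 16X^2:
If X → X(1 + 0.01)
Then Y → Y · (1 + 0.01)^2
     = Y · 1.0201

Percentage change = ((1 + 0.01)^2 − 1) × 100% ≈ 2.0%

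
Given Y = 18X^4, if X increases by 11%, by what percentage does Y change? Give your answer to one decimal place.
51.8%

For Y = 18X^4:
If X → X(1 + 0.11)
Then Y → Y · (1 + 0.11)^4
     ≈ Y · 1.5181

Percentage change = ((1 + 0.11)^4 − 1) × 100% ≈ 51.8%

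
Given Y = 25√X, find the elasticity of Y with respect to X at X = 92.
Elasticity = 1/2

Elasticity = (dY/dX) · (X/Y)

dY/dX = 25/(2·√X)
At X = 92: dY/dX = 25·√23/92, Y = 50·√23

Elasticity = (25·√23/92) · (92 / (50·√23)) = 1/2

Interpretation: for a small percentage change in X, the percentage change in Y is approximately 0.50 times as large.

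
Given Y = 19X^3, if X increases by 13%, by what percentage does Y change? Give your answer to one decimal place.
44.3%

For Y = 19X^3:
If X → X(1 + 0.13)
Then Y → Y · (1 + 0.13)^3
     ≈ Y · 1.4429

Percentage change = ((1 + 0.13)^3 − 1) × 100% ≈ 44.3%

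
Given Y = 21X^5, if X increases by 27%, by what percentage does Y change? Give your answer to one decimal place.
230.4%

For Y = 21X^5:
If X → X(1 + 0.27)
Then Y → Y · (1 + 0.27)^5
     ≈ Y · 3.3038

Percentage change = ((1 + 0.27)^5 − 1) × 100% ≈ 230.4%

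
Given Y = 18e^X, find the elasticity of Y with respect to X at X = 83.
Elasticity = 83

Elasticity = (dY/dX) · (X/Y)

dY/dX = 18·e^X
At X = 83: dY/dX = 18·e^83, Y = 18·e^83

Elasticity = (18·e^83) · (83 / (18·e^83)) = 83

Interpretation: for a small percentage change in X, the percentage change in Y is approximately 83.00 times as large.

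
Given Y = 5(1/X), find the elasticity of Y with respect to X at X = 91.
Elasticity = -1

Elasticity = (dY/dX) · (X/Y)

dY/dX = -5/X²
At X = 91: dY/dX = -5/8281, Y = 5/91

Elasticity = (-5/8281) · (91 / (5/91)) = -1

Interpretation: for a small percentage change in X, the percentage change in Y is approximately -1.00 times as large.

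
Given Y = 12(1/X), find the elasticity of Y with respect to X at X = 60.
Elasticity = -1

Elasticity = (dY/dX) · (X/Y)

dY/dX = -12/X²
At X = 60: dY/dX = -1/300, Y = 1/5

Elasticity = (-1/300) · (60 / (1/5)) = -1

Interpretation: for a small percentage change in X, the percentage change in Y is approximately -1.00 times as large.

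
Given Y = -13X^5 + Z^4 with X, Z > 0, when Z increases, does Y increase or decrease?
Y increases

Taking the partial derivative:
∂Y/∂Z = 4Z^3

∂Y/∂Z = 4Z^3 > 0 (assuming positive values)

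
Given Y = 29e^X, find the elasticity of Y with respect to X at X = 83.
Elasticity = 83

Elasticity = (dY/dX) · (X/Y)

dY/dX = 29·e^X
At X = 83: dY/dX = 29·e^83, Y = 29·e^83

Elasticity = (29·e^83) · (83 / (29·e^83)) = 83

Interpretation: for a small percentage change in X, the percentage change in Y is approximately 83.00 times as large.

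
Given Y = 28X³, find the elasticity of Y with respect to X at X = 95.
Elasticity = 3

Elasticity = (dY/dX) · (X/Y)

dY/dX = 84·X²
At X = 95: dY/dX = 758100, Y = 24006500

Elasticity = 758100 · (95 / 24006500) = 3

Interpretation: for a small percentage change in X, the percentage change in Y is approximately 3.00 times as large.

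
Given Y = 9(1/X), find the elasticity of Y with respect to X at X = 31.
Elasticity = -1

Elasticity = (dY/dX) · (X/Y)

dY/dX = -9/X²
At X = 31: dY/dX = -9/961, Y = 9/31

Elasticity = (-9/961) · (31 / (9/31)) = -1

Interpretation: for a small percentage change in X, the percentage change in Y is approximately -1.00 times as large.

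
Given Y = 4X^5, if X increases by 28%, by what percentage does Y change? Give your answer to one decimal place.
243.6%

For Y = 4X^5:
If X → X(1 + 0.28)
Then Y → Y · (1 + 0.28)^5
     ≈ Y · 3.4360

Percentage change = ((1 + 0.28)^5 − 1) × 100% ≈ 243.6%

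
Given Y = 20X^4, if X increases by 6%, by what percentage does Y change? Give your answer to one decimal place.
26.2%

For Y = 20X^4:
If X → X(1 + 0.06)
Then Y → Y · (1 + 0.06)^4
     ≈ Y · 1.2625

Percentage change = ((1 + 0.06)^4 − 1) × 100% ≈ 26.2%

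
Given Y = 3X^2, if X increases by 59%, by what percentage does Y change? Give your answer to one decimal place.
152.8%

For Y = 3X^2:
If X → X(1 + 0.59)
Then Y → Y · (1 + 0.59)^2
     = Y · 2.5281

Percentage change = ((1 + 0.59)^2 − 1) × 100% ≈ 152.8%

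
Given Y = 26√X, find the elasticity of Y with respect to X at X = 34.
Elasticity = 1/2

Elasticity = (dY/dX) · (X/Y)

dY/dX = 13/√X
At X = 34: dY/dX = 13·√34/34, Y = 26·√34

Elasticity = (13·√34/34) · (34 / (26·√34)) = 1/2

Interpretation: for a small percentage change in X, the percentage change in Y is approximately 0.50 times as large.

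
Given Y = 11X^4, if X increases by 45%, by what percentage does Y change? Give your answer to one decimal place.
342.1%

For Y = 11X^4:
If X → X(1 + 0.45)
Then Y → Y · (1 + 0.45)^4
     ≈ Y · 4.4205

Percentage change = ((1 + 0.45)^4 − 1) × 100% ≈ 342.1%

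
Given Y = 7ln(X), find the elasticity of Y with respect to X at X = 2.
Elasticity = 1/ln(2) ≈ 1.4427

Elasticity = (dY/dX) · (X/Y)

dY/dX = 7/X
At X = 2: dY/dX = 7/2, Y = 7·ln(2)

Elasticity = (7/2) · (2 / (7·ln(2))) = 1/ln(2) ≈ 1.4427

Interpretation: for a small percentage change in X, the percentage change in Y is approximately 1.44 times as large.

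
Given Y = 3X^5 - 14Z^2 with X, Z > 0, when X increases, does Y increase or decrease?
Y increases

Taking the partial derivative:
∂Y/∂X = 15X^4

∂Y/∂X = 15X^4 > 0 (assuming positive values)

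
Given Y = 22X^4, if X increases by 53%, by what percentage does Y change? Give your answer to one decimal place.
448.0%

For Y = 22X^4:
If X → X(1 + 0.53)
Then Y → Y · (1 + 0.53)^4
     ≈ Y · 5.4798

Percentage change = ((1 + 0.53)^4 − 1) × 100% ≈ 448.0%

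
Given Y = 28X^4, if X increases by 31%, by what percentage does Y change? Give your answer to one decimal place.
194.5%

For Y = 28X^4:
If X → X(1 + 0.31)
Then Y → Y · (1 + 0.31)^4
     ≈ Y · 2.9450

Percentage change = ((1 + 0.31)^4 − 1) × 100% ≈ 194.5%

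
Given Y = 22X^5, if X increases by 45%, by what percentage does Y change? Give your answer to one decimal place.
541.0%

For Y = 22X^5:
If X → X(1 + 0.45)
Then Y → Y · (1 + 0.45)^5
     ≈ Y · 6.4097

Percentage change = ((1 + 0.45)^5 − 1) × 100% ≈ 541.0%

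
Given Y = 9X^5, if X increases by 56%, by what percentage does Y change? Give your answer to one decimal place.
823.9%

For Y = 9X^5:
If X → X(1 + 0.56)
Then Y → Y · (1 + 0.56)^5
     ≈ Y · 9.2390

Percentage change = ((1 + 0.56)^5 − 1) × 100% ≈ 823.9%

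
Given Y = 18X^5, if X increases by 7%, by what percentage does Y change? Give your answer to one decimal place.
40.3%

For Y = 18X^5:
If X → X(1 + 0.07)
Then Y → Y · (1 + 0.07)^5
     ≈ Y · 1.4026

Percentage change = ((1 + 0.07)^5 − 1) × 100% ≈ 40.3%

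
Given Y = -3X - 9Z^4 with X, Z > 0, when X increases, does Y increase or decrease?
Y decreases

Taking the partial derivative:
∂Y/∂X = -3

∂Y/∂X = -3 < 0 (assuming positive values)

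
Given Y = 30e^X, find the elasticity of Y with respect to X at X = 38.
Elasticity = 38

Elasticity = (dY/dX) · (X/Y)

dY/dX = 30·e^X
At X = 38: dY/dX = 30·e^38, Y = 30·e^38

Elasticity = (30·e^38) · (38 / (30·e^38)) = 38

Interpretation: for a small percentage change in X, the percentage change in Y is approximately 38.00 times as large.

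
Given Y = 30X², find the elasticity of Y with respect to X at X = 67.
Elasticity = 2

Elasticity = (dY/dX) · (X/Y)

dY/dX = 60·X
At X = 67: dY/dX = 4020, Y = 134670

Elasticity = 4020 · (67 / 134670) = 2

Interpretation: for a small percentage change in X, the percentage change in Y is approximately 2.00 times as large.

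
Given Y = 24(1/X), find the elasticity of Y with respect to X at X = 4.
Elasticity = -1

Elasticity = (dY/dX) · (X/Y)

dY/dX = -24/X²
At X = 4: dY/dX = -3/2, Y = 6

Elasticity = (-3/2) · (4 / 6) = -1

Interpretation: for a small percentage change in X, the percentage change in Y is approximately -1.00 times as large.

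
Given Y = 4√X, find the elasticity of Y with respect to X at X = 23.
Elasticity = 1/2

Elasticity = (dY/dX) · (X/Y)

dY/dX = 2/√X
At X = 23: dY/dX = 2·√23/23, Y = 4·√23

Elasticity = (2·√23/23) · (23 / (4·√23)) = 1/2

Interpretation: for a small percentage change in X, the percentage change in Y is approximately 0.50 times as large.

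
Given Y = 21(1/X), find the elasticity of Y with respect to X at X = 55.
Elasticity = -1

Elasticity = (dY/dX) · (X/Y)

dY/dX = -21/X²
At X = 55: dY/dX = -21/3025, Y = 21/55

Elasticity = (-21/3025) · (55 / (21/55)) = -1

Interpretation: for a small percentage change in X, the percentage change in Y is approximately -1.00 times as large.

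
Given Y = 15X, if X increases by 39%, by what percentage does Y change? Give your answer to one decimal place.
39.0%

For Y = 15X:
If X → X(1 + 0.39)
Then Y → Y · (1 + 0.39)^1
     = Y · 1.3900

Percentage change = ((1 + 0.39)^1 − 1) × 100% = 39.0%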